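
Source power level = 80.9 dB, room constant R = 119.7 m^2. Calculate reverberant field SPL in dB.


Given values:
  Lw = 80.9 dB, R = 119.7 m^2
Formula: SPL = Lw + 10 * log10(4 / R)
Compute 4 / R = 4 / 119.7 = 0.033417
Compute 10 * log10(0.033417) = -14.7603
SPL = 80.9 + (-14.7603) = 66.14

66.14 dB


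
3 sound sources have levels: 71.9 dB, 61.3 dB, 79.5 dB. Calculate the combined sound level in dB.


Formula: L_total = 10 * log10( sum(10^(Li/10)) )
  Source 1: 10^(71.9/10) = 15488166.1891
  Source 2: 10^(61.3/10) = 1348962.8826
  Source 3: 10^(79.5/10) = 89125093.8134
Sum of linear values = 105962222.8851
L_total = 10 * log10(105962222.8851) = 80.25

80.25 dB


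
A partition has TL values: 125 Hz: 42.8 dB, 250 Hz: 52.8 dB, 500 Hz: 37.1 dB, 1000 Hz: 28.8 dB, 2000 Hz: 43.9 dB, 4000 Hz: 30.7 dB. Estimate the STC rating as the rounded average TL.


Given TL values at each frequency:
  125 Hz: 42.8 dB
  250 Hz: 52.8 dB
  500 Hz: 37.1 dB
  1000 Hz: 28.8 dB
  2000 Hz: 43.9 dB
  4000 Hz: 30.7 dB
Formula: STC ~ round(average of TL values)
Sum = 42.8 + 52.8 + 37.1 + 28.8 + 43.9 + 30.7 = 236.1
Average = 236.1 / 6 = 39.35
Rounded: 39

39


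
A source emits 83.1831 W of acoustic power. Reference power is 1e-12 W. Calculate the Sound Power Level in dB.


Given values:
  W = 83.1831 W
  W_ref = 1e-12 W
Formula: SWL = 10 * log10(W / W_ref)
Compute ratio: W / W_ref = 83183100000000
Compute log10: log10(83183100000000) = 13.920035
Multiply: SWL = 10 * 13.920035 = 139.2

139.2 dB


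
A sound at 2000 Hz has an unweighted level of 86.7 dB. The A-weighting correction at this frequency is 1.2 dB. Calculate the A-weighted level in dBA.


Given values:
  SPL = 86.7 dB
  A-weighting at 2000 Hz = 1.2 dB
Formula: L_A = SPL + A_weight
L_A = 86.7 + (1.2)
L_A = 87.9

87.9 dBA


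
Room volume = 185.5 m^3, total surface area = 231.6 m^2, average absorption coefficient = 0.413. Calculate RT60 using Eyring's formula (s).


Given values:
  V = 185.5 m^3, S = 231.6 m^2, alpha = 0.413
Formula: RT60 = 0.161 * V / (-S * ln(1 - alpha))
Compute ln(1 - 0.413) = ln(0.587) = -0.53273
Denominator: -231.6 * -0.53273 = 123.3803
Numerator: 0.161 * 185.5 = 29.8655
RT60 = 29.8655 / 123.3803 = 0.242

0.242 s


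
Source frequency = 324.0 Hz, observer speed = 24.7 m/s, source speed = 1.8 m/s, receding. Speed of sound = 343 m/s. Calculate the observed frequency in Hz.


Given values:
  f_s = 324.0 Hz, v_o = 24.7 m/s, v_s = 1.8 m/s
  Direction: receding
Formula: f_o = f_s * (c - v_o) / (c + v_s)
Numerator: c - v_o = 343 - 24.7 = 318.3
Denominator: c + v_s = 343 + 1.8 = 344.8
f_o = 324.0 * 318.3 / 344.8 = 299.1

299.1 Hz


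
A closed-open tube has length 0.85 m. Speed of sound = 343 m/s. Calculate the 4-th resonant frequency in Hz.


Given values:
  Tube type: closed-open, L = 0.85 m, c = 343 m/s, n = 4
Formula: f_n = (2n - 1) * c / (4 * L)
Compute 2n - 1 = 2*4 - 1 = 7
Compute 4 * L = 4 * 0.85 = 3.4
f = 7 * 343 / 3.4
f = 706.18

706.18 Hz


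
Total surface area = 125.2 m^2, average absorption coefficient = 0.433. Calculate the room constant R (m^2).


Given values:
  S = 125.2 m^2, alpha = 0.433
Formula: R = S * alpha / (1 - alpha)
Numerator: 125.2 * 0.433 = 54.2116
Denominator: 1 - 0.433 = 0.567
R = 54.2116 / 0.567 = 95.61

95.61 m^2


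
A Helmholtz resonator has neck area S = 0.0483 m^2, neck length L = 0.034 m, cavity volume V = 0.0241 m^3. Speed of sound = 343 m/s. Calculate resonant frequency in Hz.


Given values:
  S = 0.0483 m^2, L = 0.034 m, V = 0.0241 m^3, c = 343 m/s
Formula: f = (c / (2*pi)) * sqrt(S / (V * L))
Compute V * L = 0.0241 * 0.034 = 0.0008194
Compute S / (V * L) = 0.0483 / 0.0008194 = 58.9456
Compute sqrt(58.9456) = 7.677604
Compute c / (2*pi) = 343 / 6.283185 = 54.590148
f = 54.590148 * 7.677604 = 419.12

419.12 Hz


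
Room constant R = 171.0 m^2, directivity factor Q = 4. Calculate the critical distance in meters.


Given values:
  R = 171.0 m^2, Q = 4
Formula: d_c = 0.141 * sqrt(Q * R)
Compute Q * R = 4 * 171.0 = 684.0
Compute sqrt(684.0) = 26.1534
d_c = 0.141 * 26.1534 = 3.688

3.688 m


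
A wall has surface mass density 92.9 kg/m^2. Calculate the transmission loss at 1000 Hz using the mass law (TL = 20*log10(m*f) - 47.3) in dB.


Given values:
  m = 92.9 kg/m^2, f = 1000 Hz
Formula: TL = 20 * log10(m * f) - 47.3
Compute m * f = 92.9 * 1000 = 92900.0
Compute log10(92900.0) = 4.968016
Compute 20 * 4.968016 = 99.3603
TL = 99.3603 - 47.3 = 52.06

52.06 dB


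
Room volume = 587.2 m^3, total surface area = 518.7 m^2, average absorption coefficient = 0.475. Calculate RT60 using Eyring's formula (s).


Given values:
  V = 587.2 m^3, S = 518.7 m^2, alpha = 0.475
Formula: RT60 = 0.161 * V / (-S * ln(1 - alpha))
Compute ln(1 - 0.475) = ln(0.525) = -0.644357
Denominator: -518.7 * -0.644357 = 334.228
Numerator: 0.161 * 587.2 = 94.5392
RT60 = 94.5392 / 334.228 = 0.283

0.283 s


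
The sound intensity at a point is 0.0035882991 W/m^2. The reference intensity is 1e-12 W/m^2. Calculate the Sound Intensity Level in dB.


Given values:
  I = 0.0035882991 W/m^2
  I_ref = 1e-12 W/m^2
Formula: SIL = 10 * log10(I / I_ref)
Compute ratio: I / I_ref = 3588299100
Compute log10: log10(3588299100) = 9.554889
Multiply: SIL = 10 * 9.554889 = 95.55

95.55 dB


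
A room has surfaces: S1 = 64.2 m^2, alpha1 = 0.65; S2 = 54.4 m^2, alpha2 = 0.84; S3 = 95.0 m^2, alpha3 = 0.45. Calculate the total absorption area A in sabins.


Given surfaces:
  Surface 1: 64.2 * 0.65 = 41.73
  Surface 2: 54.4 * 0.84 = 45.696
  Surface 3: 95.0 * 0.45 = 42.75
Formula: A = sum(Si * alpha_i)
A = 41.73 + 45.696 + 42.75
A = 130.18

130.18 sabins


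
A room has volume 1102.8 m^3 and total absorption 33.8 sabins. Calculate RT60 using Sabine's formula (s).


Given values:
  V = 1102.8 m^3
  A = 33.8 sabins
Formula: RT60 = 0.161 * V / A
Numerator: 0.161 * 1102.8 = 177.5508
RT60 = 177.5508 / 33.8 = 5.253

5.253 s


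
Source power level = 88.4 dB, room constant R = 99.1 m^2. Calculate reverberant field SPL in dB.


Given values:
  Lw = 88.4 dB, R = 99.1 m^2
Formula: SPL = Lw + 10 * log10(4 / R)
Compute 4 / R = 4 / 99.1 = 0.040363
Compute 10 * log10(0.040363) = -13.9402
SPL = 88.4 + (-13.9402) = 74.46

74.46 dB


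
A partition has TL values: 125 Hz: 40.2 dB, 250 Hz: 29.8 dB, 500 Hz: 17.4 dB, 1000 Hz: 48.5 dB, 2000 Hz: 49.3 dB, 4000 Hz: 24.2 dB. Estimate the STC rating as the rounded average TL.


Given TL values at each frequency:
  125 Hz: 40.2 dB
  250 Hz: 29.8 dB
  500 Hz: 17.4 dB
  1000 Hz: 48.5 dB
  2000 Hz: 49.3 dB
  4000 Hz: 24.2 dB
Formula: STC ~ round(average of TL values)
Sum = 40.2 + 29.8 + 17.4 + 48.5 + 49.3 + 24.2 = 209.4
Average = 209.4 / 6 = 34.9
Rounded: 35

35


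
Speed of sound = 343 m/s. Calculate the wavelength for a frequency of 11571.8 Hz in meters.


Given values:
  c = 343 m/s, f = 11571.8 Hz
Formula: lambda = c / f
lambda = 343 / 11571.8
lambda = 0.0296

0.0296 m


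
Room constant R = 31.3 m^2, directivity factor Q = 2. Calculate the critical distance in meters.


Given values:
  R = 31.3 m^2, Q = 2
Formula: d_c = 0.141 * sqrt(Q * R)
Compute Q * R = 2 * 31.3 = 62.6
Compute sqrt(62.6) = 7.912
d_c = 0.141 * 7.912 = 1.116

1.116 m


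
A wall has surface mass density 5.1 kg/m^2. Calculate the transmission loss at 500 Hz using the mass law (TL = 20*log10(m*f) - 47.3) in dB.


Given values:
  m = 5.1 kg/m^2, f = 500 Hz
Formula: TL = 20 * log10(m * f) - 47.3
Compute m * f = 5.1 * 500 = 2550.0
Compute log10(2550.0) = 3.40654
Compute 20 * 3.40654 = 68.1308
TL = 68.1308 - 47.3 = 20.83

20.83 dB


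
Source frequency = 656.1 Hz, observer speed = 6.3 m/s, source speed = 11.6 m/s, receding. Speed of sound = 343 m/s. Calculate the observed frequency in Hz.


Given values:
  f_s = 656.1 Hz, v_o = 6.3 m/s, v_s = 11.6 m/s
  Direction: receding
Formula: f_o = f_s * (c - v_o) / (c + v_s)
Numerator: c - v_o = 343 - 6.3 = 336.7
Denominator: c + v_s = 343 + 11.6 = 354.6
f_o = 656.1 * 336.7 / 354.6 = 622.98

622.98 Hz


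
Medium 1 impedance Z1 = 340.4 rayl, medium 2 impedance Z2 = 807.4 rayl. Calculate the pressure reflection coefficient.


Given values:
  Z1 = 340.4 rayl, Z2 = 807.4 rayl
Formula: R = (Z2 - Z1) / (Z2 + Z1)
Numerator: Z2 - Z1 = 807.4 - 340.4 = 467.0
Denominator: Z2 + Z1 = 807.4 + 340.4 = 1147.8
R = 467.0 / 1147.8 = 0.4069

0.4069


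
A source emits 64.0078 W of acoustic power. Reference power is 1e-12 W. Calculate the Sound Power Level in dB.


Given values:
  W = 64.0078 W
  W_ref = 1e-12 W
Formula: SWL = 10 * log10(W / W_ref)
Compute ratio: W / W_ref = 64007800000000
Compute log10: log10(64007800000000) = 13.806233
Multiply: SWL = 10 * 13.806233 = 138.06

138.06 dB


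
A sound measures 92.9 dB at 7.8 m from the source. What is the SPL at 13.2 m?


Given values:
  SPL1 = 92.9 dB, r1 = 7.8 m, r2 = 13.2 m
Formula: SPL2 = SPL1 - 20 * log10(r2 / r1)
Compute ratio: r2 / r1 = 13.2 / 7.8 = 1.6923
Compute log10: log10(1.6923) = 0.228477
Compute drop: 20 * 0.228477 = 4.5695
SPL2 = 92.9 - 4.5695 = 88.33

88.33 dB


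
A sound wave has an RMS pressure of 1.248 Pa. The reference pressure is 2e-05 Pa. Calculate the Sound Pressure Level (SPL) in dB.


Given values:
  p = 1.248 Pa
  p_ref = 2e-05 Pa
Formula: SPL = 20 * log10(p / p_ref)
Compute ratio: p / p_ref = 1.248 / 2e-05 = 62400
Compute log10: log10(62400) = 4.795185
Multiply: SPL = 20 * 4.795185 = 95.9

95.9 dB


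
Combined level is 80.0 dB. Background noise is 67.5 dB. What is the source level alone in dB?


Given values:
  L_total = 80.0 dB, L_bg = 67.5 dB
Formula: L_source = 10 * log10(10^(L_total/10) - 10^(L_bg/10))
Convert to linear:
  10^(80.0/10) = 100000000.0
  10^(67.5/10) = 5623413.2519
Difference: 100000000.0 - 5623413.2519 = 94376586.7481
L_source = 10 * log10(94376586.7481) = 79.75

79.75 dB


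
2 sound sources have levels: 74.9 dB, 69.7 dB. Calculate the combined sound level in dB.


Formula: L_total = 10 * log10( sum(10^(Li/10)) )
  Source 1: 10^(74.9/10) = 30902954.3251
  Source 2: 10^(69.7/10) = 9332543.008
Sum of linear values = 40235497.3331
L_total = 10 * log10(40235497.3331) = 76.05

76.05 dB


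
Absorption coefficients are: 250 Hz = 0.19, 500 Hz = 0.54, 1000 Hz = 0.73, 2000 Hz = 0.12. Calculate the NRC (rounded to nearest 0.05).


Given values:
  a_250 = 0.19, a_500 = 0.54
  a_1000 = 0.73, a_2000 = 0.12
Formula: NRC = (a250 + a500 + a1000 + a2000) / 4
Sum = 0.19 + 0.54 + 0.73 + 0.12 = 1.58
NRC = 1.58 / 4 = 0.395
Rounded to nearest 0.05: 0.4

0.4


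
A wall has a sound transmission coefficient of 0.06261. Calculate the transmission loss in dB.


Given values:
  tau = 0.06261
Formula: TL = 10 * log10(1 / tau)
Compute 1 / tau = 1 / 0.06261 = 15.9719
Compute log10(15.9719) = 1.203357
TL = 10 * 1.203357 = 12.03

12.03 dB


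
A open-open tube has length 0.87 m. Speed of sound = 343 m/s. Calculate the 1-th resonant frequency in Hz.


Given values:
  Tube type: open-open, L = 0.87 m, c = 343 m/s, n = 1
Formula: f_n = n * c / (2 * L)
Compute 2 * L = 2 * 0.87 = 1.74
f = 1 * 343 / 1.74
f = 197.13

197.13 Hz


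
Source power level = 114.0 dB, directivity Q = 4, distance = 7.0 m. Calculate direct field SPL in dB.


Given values:
  Lw = 114.0 dB, Q = 4, r = 7.0 m
Formula: SPL = Lw + 10 * log10(Q / (4 * pi * r^2))
Compute 4 * pi * r^2 = 4 * pi * 7.0^2 = 615.7522
Compute Q / denom = 4 / 615.7522 = 0.00649612
Compute 10 * log10(0.00649612) = -21.8735
SPL = 114.0 + (-21.8735) = 92.13

92.13 dB


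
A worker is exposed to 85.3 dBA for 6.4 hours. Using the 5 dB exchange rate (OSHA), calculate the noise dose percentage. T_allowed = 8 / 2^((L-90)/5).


Given values:
  L = 85.3 dBA, T = 6.4 hours
Formula: T_allowed = 8 / 2^((L - 90) / 5)
Compute exponent: (85.3 - 90) / 5 = -0.94
Compute 2^(-0.94) = 0.521233
T_allowed = 8 / 0.521233 = 15.348222 hours
Dose = (T / T_allowed) * 100
Dose = (6.4 / 15.348222) * 100 = 41.7

41.7 %


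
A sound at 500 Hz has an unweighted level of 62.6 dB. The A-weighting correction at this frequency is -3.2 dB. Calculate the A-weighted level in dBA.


Given values:
  SPL = 62.6 dB
  A-weighting at 500 Hz = -3.2 dB
Formula: L_A = SPL + A_weight
L_A = 62.6 + (-3.2)
L_A = 59.4

59.4 dBA


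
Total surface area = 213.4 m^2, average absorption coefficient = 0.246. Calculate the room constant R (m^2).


Given values:
  S = 213.4 m^2, alpha = 0.246
Formula: R = S * alpha / (1 - alpha)
Numerator: 213.4 * 0.246 = 52.4964
Denominator: 1 - 0.246 = 0.754
R = 52.4964 / 0.754 = 69.62

69.62 m^2


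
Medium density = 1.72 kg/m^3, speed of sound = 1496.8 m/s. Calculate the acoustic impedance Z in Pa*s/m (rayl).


Given values:
  rho = 1.72 kg/m^3
  c = 1496.8 m/s
Formula: Z = rho * c
Z = 1.72 * 1496.8
Z = 2574.5

2574.5 rayl


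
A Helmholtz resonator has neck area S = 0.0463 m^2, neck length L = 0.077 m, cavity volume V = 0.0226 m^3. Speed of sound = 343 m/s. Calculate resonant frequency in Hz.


Given values:
  S = 0.0463 m^2, L = 0.077 m, V = 0.0226 m^3, c = 343 m/s
Formula: f = (c / (2*pi)) * sqrt(S / (V * L))
Compute V * L = 0.0226 * 0.077 = 0.0017402
Compute S / (V * L) = 0.0463 / 0.0017402 = 26.6061
Compute sqrt(26.6061) = 5.15811
Compute c / (2*pi) = 343 / 6.283185 = 54.590148
f = 54.590148 * 5.15811 = 281.58

281.58 Hz


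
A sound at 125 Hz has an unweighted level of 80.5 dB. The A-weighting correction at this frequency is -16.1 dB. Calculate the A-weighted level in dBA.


Given values:
  SPL = 80.5 dB
  A-weighting at 125 Hz = -16.1 dB
Formula: L_A = SPL + A_weight
L_A = 80.5 + (-16.1)
L_A = 64.4

64.4 dBA


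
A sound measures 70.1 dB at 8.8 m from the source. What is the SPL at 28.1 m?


Given values:
  SPL1 = 70.1 dB, r1 = 8.8 m, r2 = 28.1 m
Formula: SPL2 = SPL1 - 20 * log10(r2 / r1)
Compute ratio: r2 / r1 = 28.1 / 8.8 = 3.1932
Compute log10: log10(3.1932) = 0.504226
Compute drop: 20 * 0.504226 = 10.0845
SPL2 = 70.1 - 10.0845 = 60.02

60.02 dB


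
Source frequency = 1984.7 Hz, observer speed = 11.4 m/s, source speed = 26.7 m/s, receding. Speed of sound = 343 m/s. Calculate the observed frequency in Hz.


Given values:
  f_s = 1984.7 Hz, v_o = 11.4 m/s, v_s = 26.7 m/s
  Direction: receding
Formula: f_o = f_s * (c - v_o) / (c + v_s)
Numerator: c - v_o = 343 - 11.4 = 331.6
Denominator: c + v_s = 343 + 26.7 = 369.7
f_o = 1984.7 * 331.6 / 369.7 = 1780.16

1780.16 Hz


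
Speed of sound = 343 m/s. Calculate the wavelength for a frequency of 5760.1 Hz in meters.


Given values:
  c = 343 m/s, f = 5760.1 Hz
Formula: lambda = c / f
lambda = 343 / 5760.1
lambda = 0.0595

0.0595 m


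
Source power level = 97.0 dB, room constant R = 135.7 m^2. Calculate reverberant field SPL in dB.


Given values:
  Lw = 97.0 dB, R = 135.7 m^2
Formula: SPL = Lw + 10 * log10(4 / R)
Compute 4 / R = 4 / 135.7 = 0.029477
Compute 10 * log10(0.029477) = -15.3052
SPL = 97.0 + (-15.3052) = 81.69

81.69 dB


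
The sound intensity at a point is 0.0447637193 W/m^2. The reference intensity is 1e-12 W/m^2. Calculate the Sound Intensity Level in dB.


Given values:
  I = 0.0447637193 W/m^2
  I_ref = 1e-12 W/m^2
Formula: SIL = 10 * log10(I / I_ref)
Compute ratio: I / I_ref = 44763719300
Compute log10: log10(44763719300) = 10.650926
Multiply: SIL = 10 * 10.650926 = 106.51

106.51 dB


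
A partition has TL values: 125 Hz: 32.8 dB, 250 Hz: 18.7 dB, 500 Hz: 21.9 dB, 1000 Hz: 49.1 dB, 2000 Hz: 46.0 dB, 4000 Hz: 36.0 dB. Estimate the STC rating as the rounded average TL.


Given TL values at each frequency:
  125 Hz: 32.8 dB
  250 Hz: 18.7 dB
  500 Hz: 21.9 dB
  1000 Hz: 49.1 dB
  2000 Hz: 46.0 dB
  4000 Hz: 36.0 dB
Formula: STC ~ round(average of TL values)
Sum = 32.8 + 18.7 + 21.9 + 49.1 + 46.0 + 36.0 = 204.5
Average = 204.5 / 6 = 34.08
Rounded: 34

34


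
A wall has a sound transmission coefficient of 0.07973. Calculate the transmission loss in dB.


Given values:
  tau = 0.07973
Formula: TL = 10 * log10(1 / tau)
Compute 1 / tau = 1 / 0.07973 = 12.5423
Compute log10(12.5423) = 1.098377
TL = 10 * 1.098377 = 10.98

10.98 dB


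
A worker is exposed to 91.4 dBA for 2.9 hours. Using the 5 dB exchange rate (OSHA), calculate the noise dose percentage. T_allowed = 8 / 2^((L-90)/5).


Given values:
  L = 91.4 dBA, T = 2.9 hours
Formula: T_allowed = 8 / 2^((L - 90) / 5)
Compute exponent: (91.4 - 90) / 5 = 0.28
Compute 2^(0.28) = 1.214195
T_allowed = 8 / 1.214195 = 6.588728 hours
Dose = (T / T_allowed) * 100
Dose = (2.9 / 6.588728) * 100 = 44.01

44.01 %


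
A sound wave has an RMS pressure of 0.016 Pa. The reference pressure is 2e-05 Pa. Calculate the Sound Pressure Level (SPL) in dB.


Given values:
  p = 0.016 Pa
  p_ref = 2e-05 Pa
Formula: SPL = 20 * log10(p / p_ref)
Compute ratio: p / p_ref = 0.016 / 2e-05 = 800
Compute log10: log10(800) = 2.90309
Multiply: SPL = 20 * 2.90309 = 58.06

58.06 dB


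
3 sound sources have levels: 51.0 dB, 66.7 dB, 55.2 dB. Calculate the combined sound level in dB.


Formula: L_total = 10 * log10( sum(10^(Li/10)) )
  Source 1: 10^(51.0/10) = 125892.5412
  Source 2: 10^(66.7/10) = 4677351.4129
  Source 3: 10^(55.2/10) = 331131.1215
Sum of linear values = 5134375.0756
L_total = 10 * log10(5134375.0756) = 67.1

67.1 dB


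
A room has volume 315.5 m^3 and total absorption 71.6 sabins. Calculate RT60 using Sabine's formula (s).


Given values:
  V = 315.5 m^3
  A = 71.6 sabins
Formula: RT60 = 0.161 * V / A
Numerator: 0.161 * 315.5 = 50.7955
RT60 = 50.7955 / 71.6 = 0.709

0.709 s


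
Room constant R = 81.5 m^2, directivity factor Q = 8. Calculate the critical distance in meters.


Given values:
  R = 81.5 m^2, Q = 8
Formula: d_c = 0.141 * sqrt(Q * R)
Compute Q * R = 8 * 81.5 = 652.0
Compute sqrt(652.0) = 25.5343
d_c = 0.141 * 25.5343 = 3.6

3.6 m


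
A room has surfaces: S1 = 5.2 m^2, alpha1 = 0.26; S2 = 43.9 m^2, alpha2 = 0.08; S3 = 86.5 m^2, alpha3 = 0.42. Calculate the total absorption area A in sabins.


Given surfaces:
  Surface 1: 5.2 * 0.26 = 1.352
  Surface 2: 43.9 * 0.08 = 3.512
  Surface 3: 86.5 * 0.42 = 36.33
Formula: A = sum(Si * alpha_i)
A = 1.352 + 3.512 + 36.33
A = 41.19

41.19 sabins


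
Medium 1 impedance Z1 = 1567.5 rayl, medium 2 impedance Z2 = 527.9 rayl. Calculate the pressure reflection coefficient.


Given values:
  Z1 = 1567.5 rayl, Z2 = 527.9 rayl
Formula: R = (Z2 - Z1) / (Z2 + Z1)
Numerator: Z2 - Z1 = 527.9 - 1567.5 = -1039.6
Denominator: Z2 + Z1 = 527.9 + 1567.5 = 2095.4
R = -1039.6 / 2095.4 = -0.4961

-0.4961


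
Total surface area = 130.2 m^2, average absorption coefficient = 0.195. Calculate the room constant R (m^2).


Given values:
  S = 130.2 m^2, alpha = 0.195
Formula: R = S * alpha / (1 - alpha)
Numerator: 130.2 * 0.195 = 25.389
Denominator: 1 - 0.195 = 0.805
R = 25.389 / 0.805 = 31.54

31.54 m^2


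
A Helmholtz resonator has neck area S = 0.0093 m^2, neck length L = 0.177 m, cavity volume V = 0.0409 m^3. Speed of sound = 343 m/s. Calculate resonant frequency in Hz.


Given values:
  S = 0.0093 m^2, L = 0.177 m, V = 0.0409 m^3, c = 343 m/s
Formula: f = (c / (2*pi)) * sqrt(S / (V * L))
Compute V * L = 0.0409 * 0.177 = 0.0072393
Compute S / (V * L) = 0.0093 / 0.0072393 = 1.2847
Compute sqrt(1.2847) = 1.133446
Compute c / (2*pi) = 343 / 6.283185 = 54.590148
f = 54.590148 * 1.133446 = 61.87

61.87 Hz


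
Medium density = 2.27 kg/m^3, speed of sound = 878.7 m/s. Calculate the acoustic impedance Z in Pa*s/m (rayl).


Given values:
  rho = 2.27 kg/m^3
  c = 878.7 m/s
Formula: Z = rho * c
Z = 2.27 * 878.7
Z = 1994.65

1994.65 rayl


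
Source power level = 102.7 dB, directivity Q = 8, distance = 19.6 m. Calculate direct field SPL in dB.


Given values:
  Lw = 102.7 dB, Q = 8, r = 19.6 m
Formula: SPL = Lw + 10 * log10(Q / (4 * pi * r^2))
Compute 4 * pi * r^2 = 4 * pi * 19.6^2 = 4827.4969
Compute Q / denom = 8 / 4827.4969 = 0.00165717
Compute 10 * log10(0.00165717) = -27.8063
SPL = 102.7 + (-27.8063) = 74.89

74.89 dB


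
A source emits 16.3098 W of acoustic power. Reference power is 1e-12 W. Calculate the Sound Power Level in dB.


Given values:
  W = 16.3098 W
  W_ref = 1e-12 W
Formula: SWL = 10 * log10(W / W_ref)
Compute ratio: W / W_ref = 16309800000000
Compute log10: log10(16309800000000) = 13.212449
Multiply: SWL = 10 * 13.212449 = 132.12

132.12 dB


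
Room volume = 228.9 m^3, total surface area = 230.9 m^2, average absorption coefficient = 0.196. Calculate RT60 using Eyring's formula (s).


Given values:
  V = 228.9 m^3, S = 230.9 m^2, alpha = 0.196
Formula: RT60 = 0.161 * V / (-S * ln(1 - alpha))
Compute ln(1 - 0.196) = ln(0.804) = -0.218156
Denominator: -230.9 * -0.218156 = 50.3722
Numerator: 0.161 * 228.9 = 36.8529
RT60 = 36.8529 / 50.3722 = 0.732

0.732 s


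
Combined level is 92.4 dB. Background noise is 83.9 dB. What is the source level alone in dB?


Given values:
  L_total = 92.4 dB, L_bg = 83.9 dB
Formula: L_source = 10 * log10(10^(L_total/10) - 10^(L_bg/10))
Convert to linear:
  10^(92.4/10) = 1737800828.7494
  10^(83.9/10) = 245470891.5685
Difference: 1737800828.7494 - 245470891.5685 = 1492329937.1809
L_source = 10 * log10(1492329937.1809) = 91.74

91.74 dB


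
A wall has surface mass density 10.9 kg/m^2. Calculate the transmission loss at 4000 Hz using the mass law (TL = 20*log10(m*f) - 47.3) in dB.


Given values:
  m = 10.9 kg/m^2, f = 4000 Hz
Formula: TL = 20 * log10(m * f) - 47.3
Compute m * f = 10.9 * 4000 = 43600.0
Compute log10(43600.0) = 4.639486
Compute 20 * 4.639486 = 92.7897
TL = 92.7897 - 47.3 = 45.49

45.49 dB


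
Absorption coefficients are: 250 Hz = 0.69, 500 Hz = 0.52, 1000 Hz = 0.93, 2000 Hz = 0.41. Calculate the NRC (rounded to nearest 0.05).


Given values:
  a_250 = 0.69, a_500 = 0.52
  a_1000 = 0.93, a_2000 = 0.41
Formula: NRC = (a250 + a500 + a1000 + a2000) / 4
Sum = 0.69 + 0.52 + 0.93 + 0.41 = 2.55
NRC = 2.55 / 4 = 0.6375
Rounded to nearest 0.05: 0.65

0.65


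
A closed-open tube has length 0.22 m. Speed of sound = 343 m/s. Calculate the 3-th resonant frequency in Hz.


Given values:
  Tube type: closed-open, L = 0.22 m, c = 343 m/s, n = 3
Formula: f_n = (2n - 1) * c / (4 * L)
Compute 2n - 1 = 2*3 - 1 = 5
Compute 4 * L = 4 * 0.22 = 0.88
f = 5 * 343 / 0.88
f = 1948.86

1948.86 Hz


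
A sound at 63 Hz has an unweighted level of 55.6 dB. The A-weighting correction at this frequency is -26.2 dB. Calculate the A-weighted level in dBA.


Given values:
  SPL = 55.6 dB
  A-weighting at 63 Hz = -26.2 dB
Formula: L_A = SPL + A_weight
L_A = 55.6 + (-26.2)
L_A = 29.4

29.4 dBA


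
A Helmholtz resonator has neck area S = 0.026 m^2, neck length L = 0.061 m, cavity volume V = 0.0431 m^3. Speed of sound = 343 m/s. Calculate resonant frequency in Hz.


Given values:
  S = 0.026 m^2, L = 0.061 m, V = 0.0431 m^3, c = 343 m/s
Formula: f = (c / (2*pi)) * sqrt(S / (V * L))
Compute V * L = 0.0431 * 0.061 = 0.0026291
Compute S / (V * L) = 0.026 / 0.0026291 = 9.8893
Compute sqrt(9.8893) = 3.144726
Compute c / (2*pi) = 343 / 6.283185 = 54.590148
f = 54.590148 * 3.144726 = 171.67

171.67 Hz


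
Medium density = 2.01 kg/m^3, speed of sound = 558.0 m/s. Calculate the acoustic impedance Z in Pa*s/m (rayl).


Given values:
  rho = 2.01 kg/m^3
  c = 558.0 m/s
Formula: Z = rho * c
Z = 2.01 * 558.0
Z = 1121.58

1121.58 rayl


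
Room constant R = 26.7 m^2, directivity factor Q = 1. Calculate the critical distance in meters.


Given values:
  R = 26.7 m^2, Q = 1
Formula: d_c = 0.141 * sqrt(Q * R)
Compute Q * R = 1 * 26.7 = 26.7
Compute sqrt(26.7) = 5.1672
d_c = 0.141 * 5.1672 = 0.729

0.729 m


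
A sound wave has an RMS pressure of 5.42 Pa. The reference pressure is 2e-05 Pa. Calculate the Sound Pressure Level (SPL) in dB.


Given values:
  p = 5.42 Pa
  p_ref = 2e-05 Pa
Formula: SPL = 20 * log10(p / p_ref)
Compute ratio: p / p_ref = 5.42 / 2e-05 = 271000
Compute log10: log10(271000) = 5.432969
Multiply: SPL = 20 * 5.432969 = 108.66

108.66 dB


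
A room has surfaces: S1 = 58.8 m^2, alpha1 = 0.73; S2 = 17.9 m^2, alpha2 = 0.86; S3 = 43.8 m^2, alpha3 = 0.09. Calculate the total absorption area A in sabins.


Given surfaces:
  Surface 1: 58.8 * 0.73 = 42.924
  Surface 2: 17.9 * 0.86 = 15.394
  Surface 3: 43.8 * 0.09 = 3.942
Formula: A = sum(Si * alpha_i)
A = 42.924 + 15.394 + 3.942
A = 62.26

62.26 sabins


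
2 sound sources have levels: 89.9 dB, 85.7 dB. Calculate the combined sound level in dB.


Formula: L_total = 10 * log10( sum(10^(Li/10)) )
  Source 1: 10^(89.9/10) = 977237220.9558
  Source 2: 10^(85.7/10) = 371535229.0972
Sum of linear values = 1348772450.053
L_total = 10 * log10(1348772450.053) = 91.3

91.3 dB


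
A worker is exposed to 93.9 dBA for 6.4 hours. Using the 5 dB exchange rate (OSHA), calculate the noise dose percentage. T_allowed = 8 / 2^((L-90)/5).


Given values:
  L = 93.9 dBA, T = 6.4 hours
Formula: T_allowed = 8 / 2^((L - 90) / 5)
Compute exponent: (93.9 - 90) / 5 = 0.78
Compute 2^(0.78) = 1.717131
T_allowed = 8 / 1.717131 = 4.658934 hours
Dose = (T / T_allowed) * 100
Dose = (6.4 / 4.658934) * 100 = 137.37

137.37 %


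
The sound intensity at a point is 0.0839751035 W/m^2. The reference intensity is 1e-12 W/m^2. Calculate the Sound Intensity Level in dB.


Given values:
  I = 0.0839751035 W/m^2
  I_ref = 1e-12 W/m^2
Formula: SIL = 10 * log10(I / I_ref)
Compute ratio: I / I_ref = 83975103500
Compute log10: log10(83975103500) = 10.924151
Multiply: SIL = 10 * 10.924151 = 109.24

109.24 dB


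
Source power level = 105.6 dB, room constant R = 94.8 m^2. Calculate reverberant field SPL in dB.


Given values:
  Lw = 105.6 dB, R = 94.8 m^2
Formula: SPL = Lw + 10 * log10(4 / R)
Compute 4 / R = 4 / 94.8 = 0.042194
Compute 10 * log10(0.042194) = -13.7475
SPL = 105.6 + (-13.7475) = 91.85

91.85 dB


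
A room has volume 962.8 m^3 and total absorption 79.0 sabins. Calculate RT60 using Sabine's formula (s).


Given values:
  V = 962.8 m^3
  A = 79.0 sabins
Formula: RT60 = 0.161 * V / A
Numerator: 0.161 * 962.8 = 155.0108
RT60 = 155.0108 / 79.0 = 1.962

1.962 s


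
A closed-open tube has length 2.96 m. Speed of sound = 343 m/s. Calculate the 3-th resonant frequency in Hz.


Given values:
  Tube type: closed-open, L = 2.96 m, c = 343 m/s, n = 3
Formula: f_n = (2n - 1) * c / (4 * L)
Compute 2n - 1 = 2*3 - 1 = 5
Compute 4 * L = 4 * 2.96 = 11.84
f = 5 * 343 / 11.84
f = 144.85

144.85 Hz


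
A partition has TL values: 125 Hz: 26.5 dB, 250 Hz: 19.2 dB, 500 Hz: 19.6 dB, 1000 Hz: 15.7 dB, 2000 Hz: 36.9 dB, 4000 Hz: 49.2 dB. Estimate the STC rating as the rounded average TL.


Given TL values at each frequency:
  125 Hz: 26.5 dB
  250 Hz: 19.2 dB
  500 Hz: 19.6 dB
  1000 Hz: 15.7 dB
  2000 Hz: 36.9 dB
  4000 Hz: 49.2 dB
Formula: STC ~ round(average of TL values)
Sum = 26.5 + 19.2 + 19.6 + 15.7 + 36.9 + 49.2 = 167.1
Average = 167.1 / 6 = 27.85
Rounded: 28

28


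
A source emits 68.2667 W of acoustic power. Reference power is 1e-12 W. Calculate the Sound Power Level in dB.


Given values:
  W = 68.2667 W
  W_ref = 1e-12 W
Formula: SWL = 10 * log10(W / W_ref)
Compute ratio: W / W_ref = 68266700000000
Compute log10: log10(68266700000000) = 13.834209
Multiply: SWL = 10 * 13.834209 = 138.34

138.34 dB


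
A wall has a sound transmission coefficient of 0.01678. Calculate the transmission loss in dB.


Given values:
  tau = 0.01678
Formula: TL = 10 * log10(1 / tau)
Compute 1 / tau = 1 / 0.01678 = 59.5948
Compute log10(59.5948) = 1.775208
TL = 10 * 1.775208 = 17.75

17.75 dB


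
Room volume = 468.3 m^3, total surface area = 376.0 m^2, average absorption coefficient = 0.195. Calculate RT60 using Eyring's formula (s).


Given values:
  V = 468.3 m^3, S = 376.0 m^2, alpha = 0.195
Formula: RT60 = 0.161 * V / (-S * ln(1 - alpha))
Compute ln(1 - 0.195) = ln(0.805) = -0.216913
Denominator: -376.0 * -0.216913 = 81.5593
Numerator: 0.161 * 468.3 = 75.3963
RT60 = 75.3963 / 81.5593 = 0.924

0.924 s


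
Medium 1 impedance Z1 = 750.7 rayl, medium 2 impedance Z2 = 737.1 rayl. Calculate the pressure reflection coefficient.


Given values:
  Z1 = 750.7 rayl, Z2 = 737.1 rayl
Formula: R = (Z2 - Z1) / (Z2 + Z1)
Numerator: Z2 - Z1 = 737.1 - 750.7 = -13.6
Denominator: Z2 + Z1 = 737.1 + 750.7 = 1487.8
R = -13.6 / 1487.8 = -0.0091

-0.0091


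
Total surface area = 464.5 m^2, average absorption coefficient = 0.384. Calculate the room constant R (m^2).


Given values:
  S = 464.5 m^2, alpha = 0.384
Formula: R = S * alpha / (1 - alpha)
Numerator: 464.5 * 0.384 = 178.368
Denominator: 1 - 0.384 = 0.616
R = 178.368 / 0.616 = 289.56

289.56 m^2


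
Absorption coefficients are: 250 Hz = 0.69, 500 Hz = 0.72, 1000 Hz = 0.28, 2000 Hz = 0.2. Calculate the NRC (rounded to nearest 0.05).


Given values:
  a_250 = 0.69, a_500 = 0.72
  a_1000 = 0.28, a_2000 = 0.2
Formula: NRC = (a250 + a500 + a1000 + a2000) / 4
Sum = 0.69 + 0.72 + 0.28 + 0.2 = 1.89
NRC = 1.89 / 4 = 0.4725
Rounded to nearest 0.05: 0.45

0.45


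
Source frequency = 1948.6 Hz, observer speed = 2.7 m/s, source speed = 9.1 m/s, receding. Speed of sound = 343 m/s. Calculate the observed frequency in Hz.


Given values:
  f_s = 1948.6 Hz, v_o = 2.7 m/s, v_s = 9.1 m/s
  Direction: receding
Formula: f_o = f_s * (c - v_o) / (c + v_s)
Numerator: c - v_o = 343 - 2.7 = 340.3
Denominator: c + v_s = 343 + 9.1 = 352.1
f_o = 1948.6 * 340.3 / 352.1 = 1883.3

1883.3 Hz


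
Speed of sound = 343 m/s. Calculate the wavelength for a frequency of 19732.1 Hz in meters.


Given values:
  c = 343 m/s, f = 19732.1 Hz
Formula: lambda = c / f
lambda = 343 / 19732.1
lambda = 0.0174

0.0174 m


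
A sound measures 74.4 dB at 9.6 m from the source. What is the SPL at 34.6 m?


Given values:
  SPL1 = 74.4 dB, r1 = 9.6 m, r2 = 34.6 m
Formula: SPL2 = SPL1 - 20 * log10(r2 / r1)
Compute ratio: r2 / r1 = 34.6 / 9.6 = 3.6042
Compute log10: log10(3.6042) = 0.556809
Compute drop: 20 * 0.556809 = 11.1362
SPL2 = 74.4 - 11.1362 = 63.26

63.26 dB


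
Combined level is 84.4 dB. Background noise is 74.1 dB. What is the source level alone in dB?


Given values:
  L_total = 84.4 dB, L_bg = 74.1 dB
Formula: L_source = 10 * log10(10^(L_total/10) - 10^(L_bg/10))
Convert to linear:
  10^(84.4/10) = 275422870.3338
  10^(74.1/10) = 25703957.8277
Difference: 275422870.3338 - 25703957.8277 = 249718912.5061
L_source = 10 * log10(249718912.5061) = 83.97

83.97 dB


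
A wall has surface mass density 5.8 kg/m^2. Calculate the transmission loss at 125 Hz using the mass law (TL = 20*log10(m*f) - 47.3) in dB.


Given values:
  m = 5.8 kg/m^2, f = 125 Hz
Formula: TL = 20 * log10(m * f) - 47.3
Compute m * f = 5.8 * 125 = 725.0
Compute log10(725.0) = 2.860338
Compute 20 * 2.860338 = 57.2068
TL = 57.2068 - 47.3 = 9.91

9.91 dB


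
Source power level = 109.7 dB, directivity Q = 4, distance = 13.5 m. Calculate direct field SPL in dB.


Given values:
  Lw = 109.7 dB, Q = 4, r = 13.5 m
Formula: SPL = Lw + 10 * log10(Q / (4 * pi * r^2))
Compute 4 * pi * r^2 = 4 * pi * 13.5^2 = 2290.221
Compute Q / denom = 4 / 2290.221 = 0.00174656
Compute 10 * log10(0.00174656) = -27.5782
SPL = 109.7 + (-27.5782) = 82.12

82.12 dB


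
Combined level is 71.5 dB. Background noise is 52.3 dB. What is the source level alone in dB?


Given values:
  L_total = 71.5 dB, L_bg = 52.3 dB
Formula: L_source = 10 * log10(10^(L_total/10) - 10^(L_bg/10))
Convert to linear:
  10^(71.5/10) = 14125375.4462
  10^(52.3/10) = 169824.3652
Difference: 14125375.4462 - 169824.3652 = 13955551.081
L_source = 10 * log10(13955551.081) = 71.45

71.45 dB


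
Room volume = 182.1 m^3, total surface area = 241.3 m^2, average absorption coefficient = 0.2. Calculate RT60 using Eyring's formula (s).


Given values:
  V = 182.1 m^3, S = 241.3 m^2, alpha = 0.2
Formula: RT60 = 0.161 * V / (-S * ln(1 - alpha))
Compute ln(1 - 0.2) = ln(0.8) = -0.223144
Denominator: -241.3 * -0.223144 = 53.8446
Numerator: 0.161 * 182.1 = 29.3181
RT60 = 29.3181 / 53.8446 = 0.544

0.544 s


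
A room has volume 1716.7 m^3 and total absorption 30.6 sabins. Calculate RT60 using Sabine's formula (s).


Given values:
  V = 1716.7 m^3
  A = 30.6 sabins
Formula: RT60 = 0.161 * V / A
Numerator: 0.161 * 1716.7 = 276.3887
RT60 = 276.3887 / 30.6 = 9.032

9.032 s


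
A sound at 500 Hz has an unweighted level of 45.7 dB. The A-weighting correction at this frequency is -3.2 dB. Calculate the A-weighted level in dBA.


Given values:
  SPL = 45.7 dB
  A-weighting at 500 Hz = -3.2 dB
Formula: L_A = SPL + A_weight
L_A = 45.7 + (-3.2)
L_A = 42.5

42.5 dBA


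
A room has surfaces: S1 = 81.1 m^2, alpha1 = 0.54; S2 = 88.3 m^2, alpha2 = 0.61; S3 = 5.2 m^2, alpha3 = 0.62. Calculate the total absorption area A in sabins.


Given surfaces:
  Surface 1: 81.1 * 0.54 = 43.794
  Surface 2: 88.3 * 0.61 = 53.863
  Surface 3: 5.2 * 0.62 = 3.224
Formula: A = sum(Si * alpha_i)
A = 43.794 + 53.863 + 3.224
A = 100.88

100.88 sabins


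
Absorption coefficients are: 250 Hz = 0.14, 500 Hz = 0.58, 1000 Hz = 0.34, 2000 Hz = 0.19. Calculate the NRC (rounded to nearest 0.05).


Given values:
  a_250 = 0.14, a_500 = 0.58
  a_1000 = 0.34, a_2000 = 0.19
Formula: NRC = (a250 + a500 + a1000 + a2000) / 4
Sum = 0.14 + 0.58 + 0.34 + 0.19 = 1.25
NRC = 1.25 / 4 = 0.3125
Rounded to nearest 0.05: 0.3

0.3


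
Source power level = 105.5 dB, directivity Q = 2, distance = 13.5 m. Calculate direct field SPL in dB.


Given values:
  Lw = 105.5 dB, Q = 2, r = 13.5 m
Formula: SPL = Lw + 10 * log10(Q / (4 * pi * r^2))
Compute 4 * pi * r^2 = 4 * pi * 13.5^2 = 2290.221
Compute Q / denom = 2 / 2290.221 = 0.00087328
Compute 10 * log10(0.00087328) = -30.5885
SPL = 105.5 + (-30.5885) = 74.91

74.91 dB


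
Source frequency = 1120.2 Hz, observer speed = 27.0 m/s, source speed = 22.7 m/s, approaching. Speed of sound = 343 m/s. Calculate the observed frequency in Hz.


Given values:
  f_s = 1120.2 Hz, v_o = 27.0 m/s, v_s = 22.7 m/s
  Direction: approaching
Formula: f_o = f_s * (c + v_o) / (c - v_s)
Numerator: c + v_o = 343 + 27.0 = 370.0
Denominator: c - v_s = 343 - 22.7 = 320.3
f_o = 1120.2 * 370.0 / 320.3 = 1294.02

1294.02 Hz


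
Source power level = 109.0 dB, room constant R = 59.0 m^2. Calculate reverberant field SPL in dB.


Given values:
  Lw = 109.0 dB, R = 59.0 m^2
Formula: SPL = Lw + 10 * log10(4 / R)
Compute 4 / R = 4 / 59.0 = 0.067797
Compute 10 * log10(0.067797) = -11.6879
SPL = 109.0 + (-11.6879) = 97.31

97.31 dB


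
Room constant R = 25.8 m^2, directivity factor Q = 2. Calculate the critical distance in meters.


Given values:
  R = 25.8 m^2, Q = 2
Formula: d_c = 0.141 * sqrt(Q * R)
Compute Q * R = 2 * 25.8 = 51.6
Compute sqrt(51.6) = 7.1833
d_c = 0.141 * 7.1833 = 1.013

1.013 m


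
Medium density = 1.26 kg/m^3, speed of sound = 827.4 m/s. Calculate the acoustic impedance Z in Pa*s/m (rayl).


Given values:
  rho = 1.26 kg/m^3
  c = 827.4 m/s
Formula: Z = rho * c
Z = 1.26 * 827.4
Z = 1042.52

1042.52 rayl


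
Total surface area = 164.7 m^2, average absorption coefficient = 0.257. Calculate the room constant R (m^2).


Given values:
  S = 164.7 m^2, alpha = 0.257
Formula: R = S * alpha / (1 - alpha)
Numerator: 164.7 * 0.257 = 42.3279
Denominator: 1 - 0.257 = 0.743
R = 42.3279 / 0.743 = 56.97

56.97 m^2


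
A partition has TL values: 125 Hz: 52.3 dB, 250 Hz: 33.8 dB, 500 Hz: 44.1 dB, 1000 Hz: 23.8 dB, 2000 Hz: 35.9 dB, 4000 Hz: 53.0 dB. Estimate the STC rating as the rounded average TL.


Given TL values at each frequency:
  125 Hz: 52.3 dB
  250 Hz: 33.8 dB
  500 Hz: 44.1 dB
  1000 Hz: 23.8 dB
  2000 Hz: 35.9 dB
  4000 Hz: 53.0 dB
Formula: STC ~ round(average of TL values)
Sum = 52.3 + 33.8 + 44.1 + 23.8 + 35.9 + 53.0 = 242.9
Average = 242.9 / 6 = 40.48
Rounded: 40

40


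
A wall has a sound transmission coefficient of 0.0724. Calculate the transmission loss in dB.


Given values:
  tau = 0.0724
Formula: TL = 10 * log10(1 / tau)
Compute 1 / tau = 1 / 0.0724 = 13.8122
Compute log10(13.8122) = 1.140263
TL = 10 * 1.140263 = 11.4

11.4 dB


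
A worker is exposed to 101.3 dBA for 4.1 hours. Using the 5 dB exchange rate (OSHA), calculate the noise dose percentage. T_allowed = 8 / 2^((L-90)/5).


Given values:
  L = 101.3 dBA, T = 4.1 hours
Formula: T_allowed = 8 / 2^((L - 90) / 5)
Compute exponent: (101.3 - 90) / 5 = 2.26
Compute 2^(2.26) = 4.789915
T_allowed = 8 / 4.789915 = 1.670176 hours
Dose = (T / T_allowed) * 100
Dose = (4.1 / 1.670176) * 100 = 245.48

245.48 %


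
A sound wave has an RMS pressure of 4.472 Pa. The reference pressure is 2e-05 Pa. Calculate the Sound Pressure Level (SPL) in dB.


Given values:
  p = 4.472 Pa
  p_ref = 2e-05 Pa
Formula: SPL = 20 * log10(p / p_ref)
Compute ratio: p / p_ref = 4.472 / 2e-05 = 223600
Compute log10: log10(223600) = 5.349472
Multiply: SPL = 20 * 5.349472 = 106.99

106.99 dB


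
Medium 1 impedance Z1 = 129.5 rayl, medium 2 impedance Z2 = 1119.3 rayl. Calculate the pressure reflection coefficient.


Given values:
  Z1 = 129.5 rayl, Z2 = 1119.3 rayl
Formula: R = (Z2 - Z1) / (Z2 + Z1)
Numerator: Z2 - Z1 = 1119.3 - 129.5 = 989.8
Denominator: Z2 + Z1 = 1119.3 + 129.5 = 1248.8
R = 989.8 / 1248.8 = 0.7926

0.7926


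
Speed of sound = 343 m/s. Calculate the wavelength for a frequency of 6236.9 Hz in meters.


Given values:
  c = 343 m/s, f = 6236.9 Hz
Formula: lambda = c / f
lambda = 343 / 6236.9
lambda = 0.055

0.055 m


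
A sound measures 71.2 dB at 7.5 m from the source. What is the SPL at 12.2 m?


Given values:
  SPL1 = 71.2 dB, r1 = 7.5 m, r2 = 12.2 m
Formula: SPL2 = SPL1 - 20 * log10(r2 / r1)
Compute ratio: r2 / r1 = 12.2 / 7.5 = 1.6267
Compute log10: log10(1.6267) = 0.211307
Compute drop: 20 * 0.211307 = 4.2261
SPL2 = 71.2 - 4.2261 = 66.97

66.97 dB


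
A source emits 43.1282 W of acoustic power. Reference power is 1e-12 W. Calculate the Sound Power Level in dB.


Given values:
  W = 43.1282 W
  W_ref = 1e-12 W
Formula: SWL = 10 * log10(W / W_ref)
Compute ratio: W / W_ref = 43128200000000
Compute log10: log10(43128200000000) = 13.634761
Multiply: SWL = 10 * 13.634761 = 136.35

136.35 dB


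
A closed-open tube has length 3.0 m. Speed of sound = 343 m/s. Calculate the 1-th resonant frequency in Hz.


Given values:
  Tube type: closed-open, L = 3.0 m, c = 343 m/s, n = 1
Formula: f_n = (2n - 1) * c / (4 * L)
Compute 2n - 1 = 2*1 - 1 = 1
Compute 4 * L = 4 * 3.0 = 12.0
f = 1 * 343 / 12.0
f = 28.58

28.58 Hz


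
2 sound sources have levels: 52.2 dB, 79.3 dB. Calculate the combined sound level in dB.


Formula: L_total = 10 * log10( sum(10^(Li/10)) )
  Source 1: 10^(52.2/10) = 165958.6907
  Source 2: 10^(79.3/10) = 85113803.8202
Sum of linear values = 85279762.5109
L_total = 10 * log10(85279762.5109) = 79.31

79.31 dB


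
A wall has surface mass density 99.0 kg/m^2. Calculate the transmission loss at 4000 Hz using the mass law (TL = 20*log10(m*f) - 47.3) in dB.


Given values:
  m = 99.0 kg/m^2, f = 4000 Hz
Formula: TL = 20 * log10(m * f) - 47.3
Compute m * f = 99.0 * 4000 = 396000.0
Compute log10(396000.0) = 5.597695
Compute 20 * 5.597695 = 111.9539
TL = 111.9539 - 47.3 = 64.65

64.65 dB


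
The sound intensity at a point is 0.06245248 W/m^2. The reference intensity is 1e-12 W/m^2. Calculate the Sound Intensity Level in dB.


Given values:
  I = 0.06245248 W/m^2
  I_ref = 1e-12 W/m^2
Formula: SIL = 10 * log10(I / I_ref)
Compute ratio: I / I_ref = 62452480000
Compute log10: log10(62452480000) = 10.79555
Multiply: SIL = 10 * 10.79555 = 107.96

107.96 dB


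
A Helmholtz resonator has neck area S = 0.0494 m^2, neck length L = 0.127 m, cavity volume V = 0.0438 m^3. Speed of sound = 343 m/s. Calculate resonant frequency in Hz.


Given values:
  S = 0.0494 m^2, L = 0.127 m, V = 0.0438 m^3, c = 343 m/s
Formula: f = (c / (2*pi)) * sqrt(S / (V * L))
Compute V * L = 0.0438 * 0.127 = 0.0055626
Compute S / (V * L) = 0.0494 / 0.0055626 = 8.8807
Compute sqrt(8.8807) = 2.98005
Compute c / (2*pi) = 343 / 6.283185 = 54.590148
f = 54.590148 * 2.98005 = 162.68

162.68 Hz


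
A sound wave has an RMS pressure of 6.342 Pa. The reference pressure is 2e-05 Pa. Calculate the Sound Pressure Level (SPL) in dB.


Given values:
  p = 6.342 Pa
  p_ref = 2e-05 Pa
Formula: SPL = 20 * log10(p / p_ref)
Compute ratio: p / p_ref = 6.342 / 2e-05 = 317100
Compute log10: log10(317100) = 5.501196
Multiply: SPL = 20 * 5.501196 = 110.02

110.02 dB
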